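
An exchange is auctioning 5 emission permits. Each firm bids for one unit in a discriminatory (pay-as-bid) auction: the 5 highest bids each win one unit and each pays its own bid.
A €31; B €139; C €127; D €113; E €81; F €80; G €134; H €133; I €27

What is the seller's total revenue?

Total revenue: €646

Sorting: 139 (B), 134 (G), 133 (H), 127 (C), 113 (D), 81 (E), 80 (F), …
Top 5: B, G, H, C, D.
Total revenue = 139 + 134 + 133 + 127 + 113 = €646.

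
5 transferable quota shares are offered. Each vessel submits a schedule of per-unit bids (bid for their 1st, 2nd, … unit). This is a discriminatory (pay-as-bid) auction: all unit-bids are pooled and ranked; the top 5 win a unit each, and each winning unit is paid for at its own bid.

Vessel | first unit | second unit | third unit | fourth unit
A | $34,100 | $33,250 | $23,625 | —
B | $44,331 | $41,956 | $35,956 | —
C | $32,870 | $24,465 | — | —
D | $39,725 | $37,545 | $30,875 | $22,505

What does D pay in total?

D pays $77,270

All unit-bids, highest first — top 5: 44,331 (B-1), 41,956 (B-2), 39,725 (D-1), 37,545 (D-2), 35,956 (B-3)
Next rejected bid: $34,100 (not a price — pay-as-bid).
D's winning unit-bids: 39,725 + 37,545 = $77,270.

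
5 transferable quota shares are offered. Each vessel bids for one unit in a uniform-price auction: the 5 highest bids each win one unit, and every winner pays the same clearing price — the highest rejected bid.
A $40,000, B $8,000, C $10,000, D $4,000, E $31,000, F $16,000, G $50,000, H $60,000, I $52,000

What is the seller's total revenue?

Total revenue: $80,000

Sorting: 60,000 (H), 52,000 (I), 50,000 (G), 40,000 (A), 31,000 (E), 16,000 (F), 10,000 (C), …
Top 5: H, I, G, A, E.
Clearing price = highest rejected bid = $16,000.
Total revenue = 5 × $16,000 = $80,000.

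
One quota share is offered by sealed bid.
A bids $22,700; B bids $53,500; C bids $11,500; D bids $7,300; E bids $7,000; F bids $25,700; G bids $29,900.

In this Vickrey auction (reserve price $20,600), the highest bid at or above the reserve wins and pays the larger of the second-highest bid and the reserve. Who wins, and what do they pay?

B pays $29,900

Vickrey auction (reserve price $20,600): the highest bid at or above the reserve wins and pays the larger of the second-highest bid and the reserve.
Bids ranked: 53,500 (B) > 29,900 (G) > 25,700 (F) > 22,700 (A) > 11,500 (C) > 7,300 (D) > …
B has the top bid at or above the reserve ($53,500).
max(second-highest $29,900, reserve $20,600) = $29,900; the reserve does not bind.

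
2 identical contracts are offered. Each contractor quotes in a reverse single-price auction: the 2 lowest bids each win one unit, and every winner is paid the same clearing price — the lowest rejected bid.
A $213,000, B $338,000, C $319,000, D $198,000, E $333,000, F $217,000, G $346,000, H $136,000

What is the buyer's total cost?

Bids ranked low→high: 136,000 (H), 198,000 (D), 213,000 (A), 217,000 (F), …
The 2 lowest are H, D.
First losing bid is A's $213,000, which sets the uniform price.
Total cost = 2 × $213,000 = $426,000.

Total cost: $426,000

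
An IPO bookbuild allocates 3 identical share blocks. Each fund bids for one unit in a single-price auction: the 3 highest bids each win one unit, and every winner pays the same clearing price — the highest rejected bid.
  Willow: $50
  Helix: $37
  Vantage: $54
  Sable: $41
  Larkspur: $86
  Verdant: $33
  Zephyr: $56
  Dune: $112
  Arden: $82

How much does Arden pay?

Arden pays $56

Ordering the bids: 112 (Dune), 86 (Larkspur), 82 (Arden), 56 (Zephyr), 54 (Vantage), …
Top 3: Dune, Larkspur, Arden.
Clearing price = highest rejected bid = $56.
Arden wins → pays $56.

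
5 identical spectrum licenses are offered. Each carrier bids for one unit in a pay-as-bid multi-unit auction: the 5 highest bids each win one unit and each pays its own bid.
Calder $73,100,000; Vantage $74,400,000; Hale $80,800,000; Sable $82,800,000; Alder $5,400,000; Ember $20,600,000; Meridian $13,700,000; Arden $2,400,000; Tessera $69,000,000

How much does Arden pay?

Bids ranked high→low: 82,800,000 (Sable), 80,800,000 (Hale), 74,400,000 (Vantage), 73,100,000 (Calder), 69,000,000 (Tessera), 20,600,000 (Ember), 13,700,000 (Meridian), …
The 5 highest are Sable, Hale, Vantage, Calder, Tessera.
Arden does not win → $0.

Arden pays $0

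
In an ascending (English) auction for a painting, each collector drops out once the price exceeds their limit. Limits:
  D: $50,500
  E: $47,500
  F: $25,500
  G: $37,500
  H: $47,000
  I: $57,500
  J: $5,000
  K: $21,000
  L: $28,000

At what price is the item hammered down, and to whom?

Limits in order: 57,500 (I) > 50,500 (D) > 47,500 (E) > 47,000 (H) > 37,500 (G) > 28,000 (L) > …
D is the last rival to drop out, at $50,500; I remains and wins at that price.

I wins at $50,500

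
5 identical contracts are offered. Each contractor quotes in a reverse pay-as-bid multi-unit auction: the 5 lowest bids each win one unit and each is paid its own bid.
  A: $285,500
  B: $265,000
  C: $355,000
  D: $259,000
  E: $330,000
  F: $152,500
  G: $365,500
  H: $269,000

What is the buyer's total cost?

Total cost: $1,231,000

Sorting: 152,500 (F), 259,000 (D), 265,000 (B), 269,000 (H), 285,500 (A), 330,000 (E), 355,000 (C), …
The 5 lowest are F, D, B, H, A.
Total cost = 152,500 + 259,000 + 265,000 + 269,000 + 285,500 = $1,231,000.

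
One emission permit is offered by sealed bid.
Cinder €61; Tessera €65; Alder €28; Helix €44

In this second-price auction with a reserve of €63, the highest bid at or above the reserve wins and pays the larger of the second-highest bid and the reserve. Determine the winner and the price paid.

Bids ranked: 65 (Tessera) > 61 (Cinder) > 44 (Helix) > 28 (Alder)
Tessera has the top bid at or above the reserve (€65).
max(second-highest €61, reserve €63) = €63.

Tessera pays €63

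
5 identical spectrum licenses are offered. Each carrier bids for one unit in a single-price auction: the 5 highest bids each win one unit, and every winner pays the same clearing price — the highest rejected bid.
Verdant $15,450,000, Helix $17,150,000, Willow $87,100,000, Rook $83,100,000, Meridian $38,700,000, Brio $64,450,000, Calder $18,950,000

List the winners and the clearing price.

Willow, Rook, Brio, Meridian, Calder; each pays $17,150,000

Bids ranked high→low: 87,100,000 (Willow), 83,100,000 (Rook), 64,450,000 (Brio), 38,700,000 (Meridian), 18,950,000 (Calder), 17,150,000 (Helix), 15,450,000 (Verdant)
Top 5: Willow, Rook, Brio, Meridian, Calder.
Highest unsuccessful bid: $17,150,000 → clearing price.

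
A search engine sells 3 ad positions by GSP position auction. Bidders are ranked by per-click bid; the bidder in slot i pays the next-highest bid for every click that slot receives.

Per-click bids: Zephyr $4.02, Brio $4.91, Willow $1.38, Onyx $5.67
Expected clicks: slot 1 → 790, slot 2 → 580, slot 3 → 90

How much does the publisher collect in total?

Total revenue: $6334.70

Per-click bids in order: $5.67 (Onyx) > $4.91 (Brio) > $4.02 (Zephyr) > $1.38 (Willow)
Slot 1: Onyx pays $4.91 × 790 = $3878.90
Slot 2: Brio pays $4.02 × 580 = $2331.60
Slot 3: Zephyr pays $1.38 × 90 = $124.20
Total = $6334.70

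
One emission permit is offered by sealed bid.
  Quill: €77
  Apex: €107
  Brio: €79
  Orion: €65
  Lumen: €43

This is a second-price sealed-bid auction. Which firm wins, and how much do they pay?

Apex pays €79

Sorting bids: 107 (Apex) > 79 (Brio) > 77 (Quill) > 65 (Orion) > 43 (Lumen)
Apex is highest; pays the second-highest bid, €79.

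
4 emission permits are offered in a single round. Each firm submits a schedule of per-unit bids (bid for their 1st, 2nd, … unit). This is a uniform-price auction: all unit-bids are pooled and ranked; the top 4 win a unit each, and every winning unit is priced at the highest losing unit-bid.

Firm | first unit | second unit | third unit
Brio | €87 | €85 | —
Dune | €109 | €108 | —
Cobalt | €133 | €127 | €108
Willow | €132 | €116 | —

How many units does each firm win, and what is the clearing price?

Cobalt 2, Willow 2; clearing price €109

Merging the schedules and taking the best 4: 133 (Cobalt-1), 132 (Willow-1), 127 (Cobalt-2), 116 (Willow-2)
The (k+1)-th unit-bid is €109.
Allocation: Cobalt 2, Willow 2.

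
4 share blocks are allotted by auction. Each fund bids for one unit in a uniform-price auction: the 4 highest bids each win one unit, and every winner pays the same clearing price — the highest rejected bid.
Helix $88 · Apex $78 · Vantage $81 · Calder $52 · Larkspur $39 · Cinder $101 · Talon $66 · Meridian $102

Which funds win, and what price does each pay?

Bids ranked high→low: 102 (Meridian), 101 (Cinder), 88 (Helix), 81 (Vantage), 78 (Apex), 66 (Talon), …
Top 4: Meridian, Cinder, Helix, Vantage.
Clearing price = highest rejected bid = $78.

Meridian, Cinder, Helix, Vantage; each pays $78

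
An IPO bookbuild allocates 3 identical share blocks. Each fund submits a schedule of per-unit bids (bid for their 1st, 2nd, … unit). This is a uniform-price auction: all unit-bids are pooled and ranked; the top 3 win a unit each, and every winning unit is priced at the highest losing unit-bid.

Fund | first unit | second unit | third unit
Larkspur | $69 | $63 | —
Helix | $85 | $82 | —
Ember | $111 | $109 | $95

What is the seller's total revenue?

Pooled unit-bids ranked (top 3): 111 (Ember-1), 109 (Ember-2), 95 (Ember-3)
The (k+1)-th unit-bid is $85.
Allocation: Ember 3. Every unit priced at $85.
Revenue = 3 × 85 = $255.

Total revenue: $255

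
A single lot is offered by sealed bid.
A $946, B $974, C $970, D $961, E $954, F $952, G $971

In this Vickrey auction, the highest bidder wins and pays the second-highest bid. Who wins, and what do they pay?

Bids in order: 974 (B) > 971 (G) > 970 (C) > 961 (D) > 954 (E) > 952 (F) > …
Second-price: B pays G's bid of $971.

B pays $971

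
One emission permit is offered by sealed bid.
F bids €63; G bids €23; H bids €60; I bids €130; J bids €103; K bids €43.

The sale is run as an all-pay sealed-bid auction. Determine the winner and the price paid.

All-pay sealed-bid auction: the highest bidder wins the item, but every bidder pays their own bid.
Bids in order: 130 (I) > 103 (J) > 63 (F) > 60 (H) > 43 (K) > 23 (G)
I wins with the top bid; all bids are sunk regardless.

I pays €130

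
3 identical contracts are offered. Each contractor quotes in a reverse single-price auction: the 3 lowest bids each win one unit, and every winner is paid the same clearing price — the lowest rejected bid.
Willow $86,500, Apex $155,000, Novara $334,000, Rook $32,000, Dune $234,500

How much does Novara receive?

Sorting: 32,000 (Rook), 86,500 (Willow), 155,000 (Apex), 234,500 (Dune), 334,000 (Novara)
Lowest 3: Rook, Willow, Apex.
Lowest unsuccessful bid: $234,500 → clearing price.
Novara does not win → is paid $0.

Novara is paid $0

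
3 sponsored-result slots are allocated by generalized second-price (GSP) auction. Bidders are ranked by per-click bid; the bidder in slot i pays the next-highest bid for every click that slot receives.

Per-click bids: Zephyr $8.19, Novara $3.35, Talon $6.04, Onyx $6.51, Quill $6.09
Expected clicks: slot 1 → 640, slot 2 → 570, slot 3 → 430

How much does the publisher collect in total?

Sorting advertisers: $8.19 (Zephyr) > $6.51 (Onyx) > $6.09 (Quill) > $6.04 (Talon) > …
Slot 1: Zephyr pays $6.51 × 640 = $4166.40
Slot 2: Onyx pays $6.09 × 570 = $3471.30
Slot 3: Quill pays $6.04 × 430 = $2597.20
Total = $10234.90

Total revenue: $10234.90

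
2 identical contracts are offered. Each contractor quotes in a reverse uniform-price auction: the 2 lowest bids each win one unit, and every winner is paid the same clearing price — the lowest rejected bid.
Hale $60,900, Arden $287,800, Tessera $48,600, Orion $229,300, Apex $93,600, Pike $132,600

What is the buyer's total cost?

Sorting: 48,600 (Tessera), 60,900 (Hale), 93,600 (Apex), 132,600 (Pike), …
The 2 lowest are Tessera, Hale.
First losing bid is Apex's $93,600, which sets the uniform price.
Total cost = 2 × $93,600 = $187,200.

Total cost: $187,200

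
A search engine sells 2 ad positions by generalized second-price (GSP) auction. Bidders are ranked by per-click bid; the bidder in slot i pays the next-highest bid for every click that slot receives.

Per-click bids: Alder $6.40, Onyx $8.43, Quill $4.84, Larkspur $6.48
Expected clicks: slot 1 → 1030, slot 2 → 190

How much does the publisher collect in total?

Sorting advertisers: $8.43 (Onyx) > $6.48 (Larkspur) > $6.40 (Alder) > …
Slot 1: Onyx pays $6.48 × 1030 = $6674.40
Slot 2: Larkspur pays $6.40 × 190 = $1216.00
Total = $7890.40

Total revenue: $7890.40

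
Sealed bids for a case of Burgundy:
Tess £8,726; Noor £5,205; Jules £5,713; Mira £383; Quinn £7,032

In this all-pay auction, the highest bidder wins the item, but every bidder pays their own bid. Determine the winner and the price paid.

Tess pays £8,726

Rule: the highest bidder wins the item, but every bidder pays their own bid.
Sorting bids: 8,726 (Tess) > 7,032 (Quinn) > 5,713 (Jules) > 5,205 (Noor) > 383 (Mira)
Tess wins with the top bid; all bids are sunk regardless.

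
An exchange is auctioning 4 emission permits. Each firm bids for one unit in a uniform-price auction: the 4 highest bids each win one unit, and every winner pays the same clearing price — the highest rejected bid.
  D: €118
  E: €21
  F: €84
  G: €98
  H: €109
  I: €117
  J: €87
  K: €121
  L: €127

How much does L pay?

Sorting: 127 (L), 121 (K), 118 (D), 117 (I), 109 (H), 98 (G), …
Top 4: L, K, D, I.
Highest unsuccessful bid: €109 → clearing price.
L wins → pays €109.

L pays €109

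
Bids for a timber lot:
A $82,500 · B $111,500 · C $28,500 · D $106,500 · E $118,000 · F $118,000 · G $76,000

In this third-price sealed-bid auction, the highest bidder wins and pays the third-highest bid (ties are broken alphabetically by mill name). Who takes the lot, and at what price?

E pays $111,500

Bids ranked: 118,000 (E) > 118,000 (F) > 111,500 (B) > 106,500 (D) > 82,500 (A) > 76,000 (G) > …
E and F tie at $118,000; tie-break gives it to E.
E is highest; pays the third-highest bid, $111,500.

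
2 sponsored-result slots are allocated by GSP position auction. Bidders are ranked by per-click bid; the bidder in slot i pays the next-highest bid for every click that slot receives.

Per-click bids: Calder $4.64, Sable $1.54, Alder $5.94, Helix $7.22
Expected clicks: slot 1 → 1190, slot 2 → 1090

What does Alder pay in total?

Alder pays $5057.60

Ranked by bid: $7.22 (Helix) > $5.94 (Alder) > $4.64 (Calder) > …
Alder holds slot 2 → pays next bid $4.64 × 1090 clicks = $5057.60.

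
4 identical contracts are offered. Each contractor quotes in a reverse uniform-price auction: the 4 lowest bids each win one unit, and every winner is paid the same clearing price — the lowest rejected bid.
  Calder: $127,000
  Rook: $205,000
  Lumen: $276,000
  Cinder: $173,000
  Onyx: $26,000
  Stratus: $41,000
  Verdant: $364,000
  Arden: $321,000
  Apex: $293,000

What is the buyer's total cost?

Sorting: 26,000 (Onyx), 41,000 (Stratus), 127,000 (Calder), 173,000 (Cinder), 205,000 (Rook), 276,000 (Lumen), …
Winners (4 units): Onyx, Stratus, Calder, Cinder.
Lowest unsuccessful bid: $205,000 → clearing price.
Total cost = 4 × $205,000 = $820,000.

Total cost: $820,000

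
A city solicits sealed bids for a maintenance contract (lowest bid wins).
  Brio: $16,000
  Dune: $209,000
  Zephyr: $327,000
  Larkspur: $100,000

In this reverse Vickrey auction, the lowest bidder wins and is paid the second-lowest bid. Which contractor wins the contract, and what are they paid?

Bids in order: 16,000 (Brio) < 100,000 (Larkspur) < 209,000 (Dune) < 327,000 (Zephyr)
Brio wins with the lowest bid; price is set by the runner-up at $100,000.

Brio is paid $100,000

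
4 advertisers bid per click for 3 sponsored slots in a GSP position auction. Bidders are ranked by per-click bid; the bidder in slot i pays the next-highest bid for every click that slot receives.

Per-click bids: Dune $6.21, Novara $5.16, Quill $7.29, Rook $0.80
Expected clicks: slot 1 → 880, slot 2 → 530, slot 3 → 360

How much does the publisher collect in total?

Total revenue: $8487.60

Sorting advertisers: $7.29 (Quill) > $6.21 (Dune) > $5.16 (Novara) > $0.80 (Rook)
Slot 1: Quill pays $6.21 × 880 = $5464.80
Slot 2: Dune pays $5.16 × 530 = $2734.80
Slot 3: Novara pays $0.80 × 360 = $288.00
Total = $8487.60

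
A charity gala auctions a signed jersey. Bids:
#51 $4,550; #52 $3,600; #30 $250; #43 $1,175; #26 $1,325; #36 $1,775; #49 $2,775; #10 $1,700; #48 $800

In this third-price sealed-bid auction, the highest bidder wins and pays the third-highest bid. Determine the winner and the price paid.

#51 pays $2,775

Sorting bids: 4,550 (#51) > 3,600 (#52) > 2,775 (#49) > 1,775 (#36) > 1,700 (#10) > 1,325 (#26) > …
#51 is highest; pays the third-highest bid, $2,775.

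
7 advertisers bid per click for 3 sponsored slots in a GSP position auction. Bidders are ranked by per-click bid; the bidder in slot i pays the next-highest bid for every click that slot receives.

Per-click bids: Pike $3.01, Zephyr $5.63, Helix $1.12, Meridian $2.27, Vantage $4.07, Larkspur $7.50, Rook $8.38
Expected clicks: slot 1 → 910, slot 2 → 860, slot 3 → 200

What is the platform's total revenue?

Sorting advertisers: $8.38 (Rook) > $7.50 (Larkspur) > $5.63 (Zephyr) > $4.07 (Vantage) > …
Slot 1: Rook pays $7.50 × 910 = $6825.00
Slot 2: Larkspur pays $5.63 × 860 = $4841.80
Slot 3: Zephyr pays $4.07 × 200 = $814.00
Total = $12480.80

Total revenue: $12480.80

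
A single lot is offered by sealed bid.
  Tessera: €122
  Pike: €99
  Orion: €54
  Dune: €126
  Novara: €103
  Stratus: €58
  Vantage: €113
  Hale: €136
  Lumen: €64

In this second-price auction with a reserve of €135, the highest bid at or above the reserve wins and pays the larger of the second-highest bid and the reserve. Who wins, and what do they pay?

Hale pays €135

Rule: the highest bid at or above the reserve wins and pays the larger of the second-highest bid and the reserve.
Sorting bids: 136 (Hale) > 126 (Dune) > 122 (Tessera) > 113 (Vantage) > 103 (Novara) > 99 (Pike) > …
Hale has the top bid at or above the reserve (€136).
max(second-highest €126, reserve €135) = €135.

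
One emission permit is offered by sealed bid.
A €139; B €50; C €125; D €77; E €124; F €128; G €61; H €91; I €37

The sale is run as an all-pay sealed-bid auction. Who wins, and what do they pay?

All-pay sealed-bid auction: the highest bidder wins the item, but every bidder pays their own bid.
Bids in order: 139 (A) > 128 (F) > 125 (C) > 124 (E) > 91 (H) > 77 (D) > …
A wins with the top bid; all bids are sunk regardless.

A pays €139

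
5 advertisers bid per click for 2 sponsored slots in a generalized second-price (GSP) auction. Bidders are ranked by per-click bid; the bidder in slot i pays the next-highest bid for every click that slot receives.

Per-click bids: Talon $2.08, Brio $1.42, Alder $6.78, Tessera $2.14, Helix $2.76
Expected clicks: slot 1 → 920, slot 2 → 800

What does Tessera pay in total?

Tessera pays $0.00

Sorting advertisers: $6.78 (Alder) > $2.76 (Helix) > $2.14 (Tessera) > …
Tessera ranks below slot 2 → no slot, pays nothing.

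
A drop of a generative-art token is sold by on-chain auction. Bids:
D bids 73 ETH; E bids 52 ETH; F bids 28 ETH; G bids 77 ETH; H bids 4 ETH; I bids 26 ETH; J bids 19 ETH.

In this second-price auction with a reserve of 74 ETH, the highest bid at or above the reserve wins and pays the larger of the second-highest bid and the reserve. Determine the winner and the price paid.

Bids ranked: 77 (G) > 73 (D) > 52 (E) > 28 (F) > 26 (I) > 19 (J) > …
Highest eligible bid: G at 77 ETH.
max(second-highest 73 ETH, reserve 74 ETH) = 74 ETH.

G pays 74 ETH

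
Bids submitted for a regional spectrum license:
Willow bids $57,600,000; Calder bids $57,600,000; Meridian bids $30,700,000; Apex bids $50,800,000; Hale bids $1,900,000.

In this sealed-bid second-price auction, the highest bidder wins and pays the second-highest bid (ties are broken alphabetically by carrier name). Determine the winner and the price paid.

Calder pays $57,600,000

Sealed-bid second-price auction: the highest bidder wins and pays the second-highest bid.
Bids ranked: 57,600,000 (Calder) > 57,600,000 (Willow) > 50,800,000 (Apex) > 30,700,000 (Meridian) > 1,900,000 (Hale)
Calder and Willow tie at $57,600,000; tie-break gives it to Calder.
Calder is highest; pays the second-highest bid, $57,600,000.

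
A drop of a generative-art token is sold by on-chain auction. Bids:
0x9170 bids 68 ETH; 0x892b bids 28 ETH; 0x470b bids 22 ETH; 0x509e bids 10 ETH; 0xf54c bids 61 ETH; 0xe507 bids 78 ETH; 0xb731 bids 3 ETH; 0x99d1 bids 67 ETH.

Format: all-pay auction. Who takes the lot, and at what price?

Sorting bids: 78 (0xe507) > 68 (0x9170) > 67 (0x99d1) > 61 (0xf54c) > 28 (0x892b) > 22 (0x470b) > …
0xe507 is highest and takes the item; every bidder forfeits their bid.

0xe507 pays 78 ETH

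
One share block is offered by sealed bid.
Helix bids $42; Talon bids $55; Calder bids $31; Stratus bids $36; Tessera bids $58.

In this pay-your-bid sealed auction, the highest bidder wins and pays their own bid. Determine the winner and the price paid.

Sorting bids: 58 (Tessera) > 55 (Talon) > 42 (Helix) > 36 (Stratus) > 31 (Calder)
Tessera is highest → pays own bid, $58.

Tessera pays $58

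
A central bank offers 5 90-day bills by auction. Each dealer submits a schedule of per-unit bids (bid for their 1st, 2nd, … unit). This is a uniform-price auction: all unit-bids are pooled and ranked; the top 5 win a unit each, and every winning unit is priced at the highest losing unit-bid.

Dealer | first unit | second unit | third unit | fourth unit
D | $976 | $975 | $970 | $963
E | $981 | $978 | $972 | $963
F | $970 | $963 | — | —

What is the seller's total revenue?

Pooled unit-bids ranked (top 5): 981 (E-1), 978 (E-2), 976 (D-1), 975 (D-2), 972 (E-3)
Highest rejected unit-bid = $970.
Allocation: D 2, E 3. Every unit priced at $970.
Revenue = 5 × 970 = $4,850.

Total revenue: $4,850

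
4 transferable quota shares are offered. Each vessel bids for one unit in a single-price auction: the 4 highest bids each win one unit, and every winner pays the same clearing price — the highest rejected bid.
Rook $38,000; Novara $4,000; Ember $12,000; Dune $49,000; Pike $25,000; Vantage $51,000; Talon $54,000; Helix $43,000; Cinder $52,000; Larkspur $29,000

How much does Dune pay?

Sorting: 54,000 (Talon), 52,000 (Cinder), 51,000 (Vantage), 49,000 (Dune), 43,000 (Helix), 38,000 (Rook), …
Winners (4 units): Talon, Cinder, Vantage, Dune.
Clearing price = highest rejected bid = $43,000.
Dune wins → pays $43,000.

Dune pays $43,000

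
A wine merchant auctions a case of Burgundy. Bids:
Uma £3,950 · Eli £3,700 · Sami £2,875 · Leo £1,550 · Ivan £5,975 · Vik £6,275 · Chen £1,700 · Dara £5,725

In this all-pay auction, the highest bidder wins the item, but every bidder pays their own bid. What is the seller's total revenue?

Rule: the highest bidder wins the item, but every bidder pays their own bid.
Bids ranked: 6,275 (Vik) > 5,975 (Ivan) > 5,725 (Dara) > 3,950 (Uma) > 3,700 (Eli) > 2,875 (Sami) > …
Every bidder forfeits their bid regardless of winning.
Revenue = 3,950 + 3,700 + 2,875 + 1,550 + 5,975 + 6,275 + 1,700 + 5,725 = £31,750.

Total revenue: £31,750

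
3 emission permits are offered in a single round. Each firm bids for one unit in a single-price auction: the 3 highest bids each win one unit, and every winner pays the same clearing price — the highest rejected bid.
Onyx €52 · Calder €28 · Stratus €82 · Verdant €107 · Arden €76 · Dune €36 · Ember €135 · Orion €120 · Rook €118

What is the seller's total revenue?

Total revenue: €321

Ordering the bids: 135 (Ember), 120 (Orion), 118 (Rook), 107 (Verdant), 82 (Stratus), …
The 3 highest are Ember, Orion, Rook.
Clearing price = highest rejected bid = €107.
Total revenue = 3 × €107 = €321.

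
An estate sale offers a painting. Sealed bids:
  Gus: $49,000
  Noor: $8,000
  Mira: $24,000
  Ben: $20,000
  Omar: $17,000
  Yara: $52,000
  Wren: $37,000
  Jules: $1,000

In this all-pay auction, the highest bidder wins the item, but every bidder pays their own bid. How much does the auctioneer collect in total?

Total revenue: $208,000

Rule: the highest bidder wins the item, but every bidder pays their own bid.
Bids ranked: 52,000 (Yara) > 49,000 (Gus) > 37,000 (Wren) > 24,000 (Mira) > 20,000 (Ben) > 17,000 (Omar) > …
Every bidder forfeits their bid regardless of winning.
Revenue = 49,000 + 8,000 + 24,000 + 20,000 + 17,000 + 52,000 + 37,000 + 1,000 = $208,000.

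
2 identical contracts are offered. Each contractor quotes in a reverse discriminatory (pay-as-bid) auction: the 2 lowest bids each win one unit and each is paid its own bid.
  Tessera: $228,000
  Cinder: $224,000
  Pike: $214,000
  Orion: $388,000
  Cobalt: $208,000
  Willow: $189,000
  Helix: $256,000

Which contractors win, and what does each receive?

Sorting: 189,000 (Willow), 208,000 (Cobalt), 214,000 (Pike), 224,000 (Cinder), …
Lowest 2: Willow, Cobalt.
Each winner is paid its own bid: Willow $189,000, Cobalt $208,000.

Willow $189,000, Cobalt $208,000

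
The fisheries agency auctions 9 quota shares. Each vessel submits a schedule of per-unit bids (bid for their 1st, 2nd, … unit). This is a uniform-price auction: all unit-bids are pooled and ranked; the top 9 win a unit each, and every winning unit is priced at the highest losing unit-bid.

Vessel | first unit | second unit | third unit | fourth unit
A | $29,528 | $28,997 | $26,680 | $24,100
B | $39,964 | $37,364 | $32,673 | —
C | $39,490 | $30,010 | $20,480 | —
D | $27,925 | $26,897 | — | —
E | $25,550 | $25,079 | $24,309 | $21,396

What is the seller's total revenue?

Pooled unit-bids ranked (top 9): 39,964 (B-1), 39,490 (C-1), 37,364 (B-2), 32,673 (B-3), 30,010 (C-2), 29,528 (A-1), 28,997 (A-2), 27,925 (D-1), 26,897 (D-2)
Highest rejected unit-bid = $26,680.
Allocation: A 2, B 3, C 2, D 2. Every unit priced at $26,680.
Revenue = 9 × 26,680 = $240,120.

Total revenue: $240,120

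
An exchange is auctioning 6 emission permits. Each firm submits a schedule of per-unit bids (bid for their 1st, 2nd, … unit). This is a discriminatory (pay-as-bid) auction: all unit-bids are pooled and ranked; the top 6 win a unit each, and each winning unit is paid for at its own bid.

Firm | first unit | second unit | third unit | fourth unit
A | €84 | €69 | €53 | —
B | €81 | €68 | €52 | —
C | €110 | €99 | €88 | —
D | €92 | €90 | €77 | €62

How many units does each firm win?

Pooled unit-bids ranked (top 6): 110 (C-1), 99 (C-2), 92 (D-1), 90 (D-2), 88 (C-3), 84 (A-1)
Next rejected bid: €81 (not a price — pay-as-bid).
Allocation: A 1, C 3, D 2.

A 1, C 3, D 2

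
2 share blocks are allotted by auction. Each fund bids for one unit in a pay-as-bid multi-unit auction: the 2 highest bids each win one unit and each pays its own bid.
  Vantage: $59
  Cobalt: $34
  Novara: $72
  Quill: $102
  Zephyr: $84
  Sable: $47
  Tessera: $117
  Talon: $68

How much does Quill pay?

Quill pays $102

Bids ranked high→low: 117 (Tessera), 102 (Quill), 84 (Zephyr), 72 (Novara), …
Top 2: Tessera, Quill.
Quill wins → own bid $102.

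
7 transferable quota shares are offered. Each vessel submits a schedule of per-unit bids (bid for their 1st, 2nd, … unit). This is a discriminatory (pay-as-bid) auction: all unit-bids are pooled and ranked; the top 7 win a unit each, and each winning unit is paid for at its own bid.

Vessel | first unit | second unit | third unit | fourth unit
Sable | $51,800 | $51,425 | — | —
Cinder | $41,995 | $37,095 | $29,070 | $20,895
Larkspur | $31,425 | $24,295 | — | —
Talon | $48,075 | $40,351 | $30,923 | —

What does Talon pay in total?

All unit-bids, highest first — top 7: 51,800 (Sable-1), 51,425 (Sable-2), 48,075 (Talon-1), 41,995 (Cinder-1), 40,351 (Talon-2), 37,095 (Cinder-2), 31,425 (Larkspur-1)
Next rejected bid: $30,923 (not a price — pay-as-bid).
Talon's winning unit-bids: 48,075 + 40,351 = $88,426.

Talon pays $88,426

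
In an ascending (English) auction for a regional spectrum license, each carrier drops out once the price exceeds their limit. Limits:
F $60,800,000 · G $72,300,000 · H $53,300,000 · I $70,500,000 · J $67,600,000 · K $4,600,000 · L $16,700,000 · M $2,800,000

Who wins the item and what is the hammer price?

G wins at $70,500,000

Limits ranked: 72,300,000 (G) > 70,500,000 (I) > 67,600,000 (J) > 60,800,000 (F) > 53,300,000 (H) > 16,700,000 (L) > …
Once the price passes $70,500,000, only G is left; the hammer falls at I's limit of $70,500,000.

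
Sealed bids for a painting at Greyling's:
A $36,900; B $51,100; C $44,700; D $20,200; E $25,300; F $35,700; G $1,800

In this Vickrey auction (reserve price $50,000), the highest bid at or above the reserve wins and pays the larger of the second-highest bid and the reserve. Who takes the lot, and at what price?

B pays $50,000

Rule: the highest bid at or above the reserve wins and pays the larger of the second-highest bid and the reserve.
Bids in order: 51,100 (B) > 44,700 (C) > 36,900 (A) > 35,700 (F) > 25,300 (E) > 20,200 (D) > …
Highest eligible bid: B at $51,100.
max(second-highest $44,700, reserve $50,000) = $50,000.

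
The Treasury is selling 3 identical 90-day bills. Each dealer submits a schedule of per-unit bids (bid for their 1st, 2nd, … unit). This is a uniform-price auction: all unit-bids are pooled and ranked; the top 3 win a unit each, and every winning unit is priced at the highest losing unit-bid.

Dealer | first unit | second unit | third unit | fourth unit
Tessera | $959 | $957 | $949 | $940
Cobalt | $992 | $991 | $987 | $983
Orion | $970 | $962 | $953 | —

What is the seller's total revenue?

Total revenue: $2,949

All unit-bids, highest first — top 3: 992 (Cobalt-1), 991 (Cobalt-2), 987 (Cobalt-3)
Highest rejected unit-bid = $983.
Allocation: Cobalt 3. Every unit priced at $983.
Revenue = 3 × 983 = $2,949.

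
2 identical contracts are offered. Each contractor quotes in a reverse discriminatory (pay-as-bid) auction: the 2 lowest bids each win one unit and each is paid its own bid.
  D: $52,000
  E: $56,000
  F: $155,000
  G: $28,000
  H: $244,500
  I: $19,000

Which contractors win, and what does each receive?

Ordering the bids: 19,000 (I), 28,000 (G), 52,000 (D), 56,000 (E), …
Winners (2 units): I, G.
Each winner is paid its own bid: I $19,000, G $28,000.

I $19,000, G $28,000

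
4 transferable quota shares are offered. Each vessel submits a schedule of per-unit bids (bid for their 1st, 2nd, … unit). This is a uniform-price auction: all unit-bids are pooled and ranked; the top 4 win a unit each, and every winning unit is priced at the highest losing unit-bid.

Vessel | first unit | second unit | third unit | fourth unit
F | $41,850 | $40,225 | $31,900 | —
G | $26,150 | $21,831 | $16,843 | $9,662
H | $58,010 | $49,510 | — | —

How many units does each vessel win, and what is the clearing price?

Pooled unit-bids ranked (top 4): 58,010 (H-1), 49,510 (H-2), 41,850 (F-1), 40,225 (F-2)
The (k+1)-th unit-bid is $31,900.
Allocation: F 2, H 2.

F 2, H 2; clearing price $31,900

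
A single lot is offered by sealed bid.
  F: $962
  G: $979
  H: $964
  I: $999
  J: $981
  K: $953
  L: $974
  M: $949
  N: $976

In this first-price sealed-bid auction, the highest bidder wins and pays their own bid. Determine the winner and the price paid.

I pays $999

Sorting bids: 999 (I) > 981 (J) > 979 (G) > 976 (N) > 974 (L) > 964 (H) > …
I is highest → pays own bid, $999.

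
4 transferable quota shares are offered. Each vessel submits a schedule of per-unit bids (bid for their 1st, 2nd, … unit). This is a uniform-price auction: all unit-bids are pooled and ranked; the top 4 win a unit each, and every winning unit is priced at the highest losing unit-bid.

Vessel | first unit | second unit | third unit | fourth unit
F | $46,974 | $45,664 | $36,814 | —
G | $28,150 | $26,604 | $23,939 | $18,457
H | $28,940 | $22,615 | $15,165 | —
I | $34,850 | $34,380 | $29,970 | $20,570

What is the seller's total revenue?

Total revenue: $137,520

Pooled unit-bids ranked (top 4): 46,974 (F-1), 45,664 (F-2), 36,814 (F-3), 34,850 (I-1)
The (k+1)-th unit-bid is $34,380.
Allocation: F 3, I 1. Every unit priced at $34,380.
Revenue = 4 × 34,380 = $137,520.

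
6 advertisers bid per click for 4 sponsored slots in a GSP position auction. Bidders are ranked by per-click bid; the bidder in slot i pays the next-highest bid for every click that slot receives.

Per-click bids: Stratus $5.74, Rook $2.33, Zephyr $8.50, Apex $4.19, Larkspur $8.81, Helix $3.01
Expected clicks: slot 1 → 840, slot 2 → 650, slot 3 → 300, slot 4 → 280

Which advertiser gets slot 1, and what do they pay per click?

Ranked by bid: $8.81 (Larkspur) > $8.50 (Zephyr) > $5.74 (Stratus) > $4.19 (Apex) > $3.01 (Helix) > …
Slot 1 goes to the first-ranked bidder, Larkspur, who pays the next bid down: $8.50/click.

Larkspur; $8.50 per click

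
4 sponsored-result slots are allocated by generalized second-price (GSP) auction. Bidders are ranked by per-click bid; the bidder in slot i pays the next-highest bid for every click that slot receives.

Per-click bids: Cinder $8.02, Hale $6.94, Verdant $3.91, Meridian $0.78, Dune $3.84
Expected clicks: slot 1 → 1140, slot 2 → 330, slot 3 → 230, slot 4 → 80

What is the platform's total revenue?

Per-click bids in order: $8.02 (Cinder) > $6.94 (Hale) > $3.91 (Verdant) > $3.84 (Dune) > $0.78 (Meridian)
Slot 1: Cinder pays $6.94 × 1140 = $7911.60
Slot 2: Hale pays $3.91 × 330 = $1290.30
Slot 3: Verdant pays $3.84 × 230 = $883.20
Slot 4: Dune pays $0.78 × 80 = $62.40
Total = $10147.50

Total revenue: $10147.50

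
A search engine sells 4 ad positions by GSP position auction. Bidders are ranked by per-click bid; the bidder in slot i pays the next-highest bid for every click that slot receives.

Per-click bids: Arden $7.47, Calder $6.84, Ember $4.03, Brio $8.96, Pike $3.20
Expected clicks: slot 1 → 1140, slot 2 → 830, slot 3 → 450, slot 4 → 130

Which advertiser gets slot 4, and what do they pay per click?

Ranked by bid: $8.96 (Brio) > $7.47 (Arden) > $6.84 (Calder) > $4.03 (Ember) > $3.20 (Pike)
Slot 4 goes to the fourth-ranked bidder, Ember, who pays the next bid down: $3.20/click.

Ember; $3.20 per click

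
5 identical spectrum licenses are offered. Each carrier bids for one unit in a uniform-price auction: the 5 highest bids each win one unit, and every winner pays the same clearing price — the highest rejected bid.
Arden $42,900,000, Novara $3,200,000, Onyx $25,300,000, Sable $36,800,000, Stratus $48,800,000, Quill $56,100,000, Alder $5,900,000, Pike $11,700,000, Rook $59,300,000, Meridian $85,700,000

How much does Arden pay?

Arden pays $36,800,000

Ordering the bids: 85,700,000 (Meridian), 59,300,000 (Rook), 56,100,000 (Quill), 48,800,000 (Stratus), 42,900,000 (Arden), 36,800,000 (Sable), 25,300,000 (Onyx), …
Winners (5 units): Meridian, Rook, Quill, Stratus, Arden.
Clearing price = highest rejected bid = $36,800,000.
Arden wins → pays $36,800,000.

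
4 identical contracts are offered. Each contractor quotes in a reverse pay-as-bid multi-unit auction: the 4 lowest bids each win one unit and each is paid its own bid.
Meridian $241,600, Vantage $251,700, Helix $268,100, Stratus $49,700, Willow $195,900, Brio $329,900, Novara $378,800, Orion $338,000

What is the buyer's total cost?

Bids ranked low→high: 49,700 (Stratus), 195,900 (Willow), 241,600 (Meridian), 251,700 (Vantage), 268,100 (Helix), 329,900 (Brio), …
Lowest 4: Stratus, Willow, Meridian, Vantage.
Total cost = 49,700 + 195,900 + 241,600 + 251,700 = $738,900.

Total cost: $738,900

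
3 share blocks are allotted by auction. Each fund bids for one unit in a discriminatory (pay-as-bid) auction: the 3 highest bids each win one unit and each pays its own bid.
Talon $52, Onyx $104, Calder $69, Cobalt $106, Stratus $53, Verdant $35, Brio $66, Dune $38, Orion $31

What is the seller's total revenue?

Total revenue: $279

Bids ranked high→low: 106 (Cobalt), 104 (Onyx), 69 (Calder), 66 (Brio), 53 (Stratus), …
Winners (3 units): Cobalt, Onyx, Calder.
Total revenue = 106 + 104 + 69 = $279.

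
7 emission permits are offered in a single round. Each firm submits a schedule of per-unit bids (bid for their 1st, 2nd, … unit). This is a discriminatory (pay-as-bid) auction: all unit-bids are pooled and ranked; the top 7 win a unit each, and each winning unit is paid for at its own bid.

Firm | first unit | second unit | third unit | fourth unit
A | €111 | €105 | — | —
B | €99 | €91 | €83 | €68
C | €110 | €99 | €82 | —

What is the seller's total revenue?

All unit-bids, highest first — top 7: 111 (A-1), 110 (C-1), 105 (A-2), 99 (B-1), 99 (C-2), 91 (B-2), 83 (B-3)
Next rejected bid: €82 (not a price — pay-as-bid).
Each winning unit pays its own bid.
Revenue = 111 + 110 + 105 + 99 + 99 + 91 + 83 = €698.

Total revenue: €698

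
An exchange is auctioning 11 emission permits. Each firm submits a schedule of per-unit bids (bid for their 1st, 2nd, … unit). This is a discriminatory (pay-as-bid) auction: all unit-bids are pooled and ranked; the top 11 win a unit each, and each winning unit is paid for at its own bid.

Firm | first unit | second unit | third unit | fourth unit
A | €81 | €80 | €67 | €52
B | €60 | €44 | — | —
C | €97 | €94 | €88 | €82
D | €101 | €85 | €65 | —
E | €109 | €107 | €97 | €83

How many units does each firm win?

A 1, C 4, D 2, E 4

All unit-bids, highest first — top 11: 109 (E-1), 107 (E-2), 101 (D-1), 97 (C-1), 97 (E-3), 94 (C-2), 88 (C-3), 85 (D-2), 83 (E-4), 82 (C-4), 81 (A-1)
Next rejected bid: €80 (not a price — pay-as-bid).
Allocation: A 1, C 4, D 2, E 4.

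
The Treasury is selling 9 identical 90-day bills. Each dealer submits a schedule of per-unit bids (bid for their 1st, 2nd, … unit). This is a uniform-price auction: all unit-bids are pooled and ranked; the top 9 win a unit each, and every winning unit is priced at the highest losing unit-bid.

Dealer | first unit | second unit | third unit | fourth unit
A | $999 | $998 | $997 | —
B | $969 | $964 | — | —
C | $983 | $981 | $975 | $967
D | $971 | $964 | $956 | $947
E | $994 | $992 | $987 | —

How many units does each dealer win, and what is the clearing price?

All unit-bids, highest first — top 9: 999 (A-1), 998 (A-2), 997 (A-3), 994 (E-1), 992 (E-2), 987 (E-3), 983 (C-1), 981 (C-2), 975 (C-3)
The (k+1)-th unit-bid is $971.
Allocation: A 3, C 3, E 3.

A 3, C 3, E 3; clearing price $971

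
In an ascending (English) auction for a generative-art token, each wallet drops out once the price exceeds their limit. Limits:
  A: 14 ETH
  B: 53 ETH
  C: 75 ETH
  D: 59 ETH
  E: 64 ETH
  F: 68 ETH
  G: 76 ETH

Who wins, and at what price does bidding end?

G wins at 75 ETH

Rule: the price rises until one bidder remains; the winner pays the price at which the last rival dropped out.
Limits ranked: 76 (G) > 75 (C) > 68 (F) > 64 (E) > 59 (D) > 53 (B) > …
Bidding ends when C exits at 75 ETH; G takes it.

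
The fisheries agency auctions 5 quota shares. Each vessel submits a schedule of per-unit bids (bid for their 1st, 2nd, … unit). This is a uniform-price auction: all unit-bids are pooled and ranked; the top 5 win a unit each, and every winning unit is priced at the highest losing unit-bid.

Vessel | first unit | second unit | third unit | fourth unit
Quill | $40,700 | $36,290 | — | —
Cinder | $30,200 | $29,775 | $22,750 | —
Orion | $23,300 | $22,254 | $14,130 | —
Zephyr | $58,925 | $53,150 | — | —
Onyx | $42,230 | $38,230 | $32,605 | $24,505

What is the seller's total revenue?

All unit-bids, highest first — top 5: 58,925 (Zephyr-1), 53,150 (Zephyr-2), 42,230 (Onyx-1), 40,700 (Quill-1), 38,230 (Onyx-2)
First bid not allocated: $36,290.
Allocation: Onyx 2, Quill 1, Zephyr 2. Every unit priced at $36,290.
Revenue = 5 × 36,290 = $181,450.

Total revenue: $181,450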